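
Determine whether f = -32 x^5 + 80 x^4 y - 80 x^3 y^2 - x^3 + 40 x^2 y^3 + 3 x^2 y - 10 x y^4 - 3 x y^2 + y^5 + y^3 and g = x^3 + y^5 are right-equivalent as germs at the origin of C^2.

Yes.

The Hessian of f at 0 has rank 0. Corank 2; j^3 = -(x - y)^3 is a perfect cube, so E-series; the 5-jet and mu = 8 give E_8. The Hessian of g at 0 has rank 0. Corank 2; j^3 = x^3 is a perfect cube, so E-series; the 5-jet and mu = 8 give E_8. Both have type E_8, hence right-equivalent.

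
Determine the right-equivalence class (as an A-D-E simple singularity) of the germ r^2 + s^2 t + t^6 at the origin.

The Hessian of f at 0 has rank 1. Corank 2; j^3 = s^2*t has shape L^2 M (L != M), so D-series; mu = 7 gives D_7.

D_{7}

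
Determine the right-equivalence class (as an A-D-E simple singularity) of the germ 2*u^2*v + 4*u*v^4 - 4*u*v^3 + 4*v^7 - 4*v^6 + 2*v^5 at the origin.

D_8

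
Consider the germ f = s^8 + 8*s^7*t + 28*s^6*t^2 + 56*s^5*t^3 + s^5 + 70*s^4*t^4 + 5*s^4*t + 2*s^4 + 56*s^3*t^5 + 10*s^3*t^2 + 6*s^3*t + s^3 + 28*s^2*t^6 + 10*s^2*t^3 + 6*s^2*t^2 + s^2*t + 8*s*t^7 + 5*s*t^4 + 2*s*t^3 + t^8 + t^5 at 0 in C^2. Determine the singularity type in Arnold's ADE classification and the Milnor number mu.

Type D9, Milnor number mu = 9.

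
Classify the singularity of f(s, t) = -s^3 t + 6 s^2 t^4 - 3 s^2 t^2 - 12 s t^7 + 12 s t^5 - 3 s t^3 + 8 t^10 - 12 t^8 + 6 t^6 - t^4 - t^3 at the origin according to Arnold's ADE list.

The Hessian of f at 0 has rank 0. Corank 2; j^3 = -t^3 is a perfect cube, so E-series; the 4-jet and mu = 7 give E_7.

E7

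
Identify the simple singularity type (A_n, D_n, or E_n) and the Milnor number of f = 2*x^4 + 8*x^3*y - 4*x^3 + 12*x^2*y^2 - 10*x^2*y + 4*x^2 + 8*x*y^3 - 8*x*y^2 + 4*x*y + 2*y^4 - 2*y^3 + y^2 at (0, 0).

Type A_{3}, Milnor number mu = 3.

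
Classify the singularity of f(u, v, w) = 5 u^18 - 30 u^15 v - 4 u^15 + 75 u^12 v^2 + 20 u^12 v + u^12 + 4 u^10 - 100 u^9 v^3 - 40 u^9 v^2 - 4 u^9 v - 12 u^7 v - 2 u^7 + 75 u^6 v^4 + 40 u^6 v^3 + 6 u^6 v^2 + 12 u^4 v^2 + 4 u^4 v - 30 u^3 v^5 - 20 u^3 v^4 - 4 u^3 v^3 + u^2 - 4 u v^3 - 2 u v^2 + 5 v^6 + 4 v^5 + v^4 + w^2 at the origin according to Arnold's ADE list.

The Hessian of f at 0 is [[2, 0, 0], [0, 0, 0], [0, 0, 2]] with rank 2, so corank 1. A Groebner basis of the Jacobian ideal J(f) in C{u,v,w} is {u*v^2 - u*v/2 + u/4 - v^2/4, -u/2 + v^3 + v^2/2, u^2 - u*v/2 + u/4 - v^2/4, w}; counting standard monomials gives mu = 5. Corank 1: A-series; mu = 5 gives A_5.

A_5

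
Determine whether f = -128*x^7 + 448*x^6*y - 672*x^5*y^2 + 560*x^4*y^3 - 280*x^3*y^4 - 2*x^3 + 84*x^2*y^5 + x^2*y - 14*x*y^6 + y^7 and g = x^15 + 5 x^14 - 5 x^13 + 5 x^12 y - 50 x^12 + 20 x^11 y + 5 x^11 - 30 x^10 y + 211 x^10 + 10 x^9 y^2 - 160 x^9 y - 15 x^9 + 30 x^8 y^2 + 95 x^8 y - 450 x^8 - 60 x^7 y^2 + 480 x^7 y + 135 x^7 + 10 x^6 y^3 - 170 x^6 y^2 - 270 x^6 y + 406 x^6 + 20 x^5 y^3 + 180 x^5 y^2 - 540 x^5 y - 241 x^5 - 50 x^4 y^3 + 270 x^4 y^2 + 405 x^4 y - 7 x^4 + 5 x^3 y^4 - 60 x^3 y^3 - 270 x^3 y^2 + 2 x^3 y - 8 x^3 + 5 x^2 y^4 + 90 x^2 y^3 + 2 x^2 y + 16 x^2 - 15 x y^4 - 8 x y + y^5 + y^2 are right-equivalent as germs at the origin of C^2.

No.

The Hessian of f at 0 has rank 0. Corank 2; j^3 = -x^2*(2*x - y) has shape L^2 M (L != M), so D-series; mu = 8 gives D_8. The Hessian of g at 0 has rank 1. Corank 1: A-series; mu = 4 gives A_4. f is D_8 but g is A_4, hence not right-equivalent.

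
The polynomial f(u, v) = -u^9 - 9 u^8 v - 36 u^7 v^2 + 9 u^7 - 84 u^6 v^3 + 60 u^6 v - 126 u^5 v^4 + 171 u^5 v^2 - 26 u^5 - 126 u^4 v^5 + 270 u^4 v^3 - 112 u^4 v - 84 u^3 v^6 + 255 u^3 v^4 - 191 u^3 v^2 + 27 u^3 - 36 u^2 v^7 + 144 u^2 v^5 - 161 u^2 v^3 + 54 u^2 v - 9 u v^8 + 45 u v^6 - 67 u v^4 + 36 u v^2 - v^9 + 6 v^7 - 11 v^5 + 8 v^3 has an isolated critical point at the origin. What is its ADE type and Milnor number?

Type E_{8}, Milnor number mu = 8.

The Hessian of f at 0 is [[0, 0], [0, 0]] with rank 0, so corank 2. A Groebner basis of the Jacobian ideal J(f) in C{u,v} is {-729*u^2/2 + u*v^3 - 486*u*v - 162*v^2, 486*u^2 + 648*u*v + v^4 + 216*v^2, u^3 - 4*u*v^2/3 - 16*v^3/27, u^2*v + 4*u*v^2/3 + 4*v^3/9}; counting standard monomials gives mu = 8. Corank 2; j^3 = (3*u + 2*v)^3 is a perfect cube, so E-series; the 5-jet and mu = 8 give E_8.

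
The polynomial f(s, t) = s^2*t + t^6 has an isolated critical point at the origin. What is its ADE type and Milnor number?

Type D7, Milnor number mu = 7.

The Hessian of f at 0 has rank 0. Corank 2; j^3 = s^2*t has shape L^2 M (L != M), so D-series; mu = 7 gives D_7.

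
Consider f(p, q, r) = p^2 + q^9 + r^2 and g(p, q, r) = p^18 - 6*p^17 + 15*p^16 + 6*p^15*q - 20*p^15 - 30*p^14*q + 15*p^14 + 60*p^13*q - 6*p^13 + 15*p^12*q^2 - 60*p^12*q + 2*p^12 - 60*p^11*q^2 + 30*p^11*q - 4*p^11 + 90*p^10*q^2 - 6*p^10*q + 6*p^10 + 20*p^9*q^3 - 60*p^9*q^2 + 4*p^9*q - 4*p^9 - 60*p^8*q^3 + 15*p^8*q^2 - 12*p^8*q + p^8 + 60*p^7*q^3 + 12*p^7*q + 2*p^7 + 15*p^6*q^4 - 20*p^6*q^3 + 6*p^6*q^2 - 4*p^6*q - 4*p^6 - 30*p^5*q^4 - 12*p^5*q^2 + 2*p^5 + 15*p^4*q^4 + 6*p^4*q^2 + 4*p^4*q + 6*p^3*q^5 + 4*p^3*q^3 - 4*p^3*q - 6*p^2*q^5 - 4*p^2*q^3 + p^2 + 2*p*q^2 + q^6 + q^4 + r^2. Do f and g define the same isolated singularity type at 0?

No.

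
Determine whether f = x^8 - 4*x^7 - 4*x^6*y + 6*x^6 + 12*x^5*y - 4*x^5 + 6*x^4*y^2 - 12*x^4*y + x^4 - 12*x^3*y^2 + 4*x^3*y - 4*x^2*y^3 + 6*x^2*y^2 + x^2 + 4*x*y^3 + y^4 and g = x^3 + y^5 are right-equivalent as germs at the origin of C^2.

The Hessian of f at 0 is [[2, 0], [0, 0]] with rank 1, so corank 1. A Groebner basis of the Jacobian ideal J(f) in C{x,y} is {y^3, x}; counting standard monomials gives mu = 3. Corank 1: A-series; mu = 3 gives A_3. The Hessian of g at 0 is [[0, 0], [0, 0]] with rank 0, so corank 2. A Groebner basis of the Jacobian ideal J(g) in C{x,y} is {y^4, x^2}; counting standard monomials gives mu = 8. Corank 2; j^3 = x^3 is a perfect cube, so E-series; the 5-jet and mu = 8 give E_8. f is A_3 but g is E_8, hence not right-equivalent.

No.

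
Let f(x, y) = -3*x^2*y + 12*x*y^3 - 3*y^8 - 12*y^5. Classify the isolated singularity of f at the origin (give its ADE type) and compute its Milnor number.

Type D_9, Milnor number mu = 9.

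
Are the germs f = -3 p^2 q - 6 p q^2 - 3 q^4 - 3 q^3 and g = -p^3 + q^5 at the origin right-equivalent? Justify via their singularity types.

The Hessian of f at 0 has rank 0. Corank 2; j^3 = -3*q*(p + q)^2 has shape L^2 M (L != M), so D-series; mu = 5 gives D_5. The Hessian of g at 0 has rank 0. Corank 2; j^3 = -p^3 is a perfect cube, so E-series; the 5-jet and mu = 8 give E_8. f is D_5 but g is E_8, hence not right-equivalent.

No.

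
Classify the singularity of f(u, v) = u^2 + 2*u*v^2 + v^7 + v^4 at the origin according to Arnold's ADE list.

The Hessian of f at 0 is [[2, 0], [0, 0]] with rank 1, so corank 1. A Groebner basis of the Jacobian ideal J(f) in C{u,v} is {u^3, u + v^2}; counting standard monomials gives mu = 6. Corank 1: A-series; mu = 6 gives A_6.

A_{6}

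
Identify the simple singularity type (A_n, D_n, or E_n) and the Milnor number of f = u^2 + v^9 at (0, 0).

Type A_{8}, Milnor number mu = 8.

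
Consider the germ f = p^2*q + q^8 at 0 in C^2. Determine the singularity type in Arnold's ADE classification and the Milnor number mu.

Type D9, Milnor number mu = 9.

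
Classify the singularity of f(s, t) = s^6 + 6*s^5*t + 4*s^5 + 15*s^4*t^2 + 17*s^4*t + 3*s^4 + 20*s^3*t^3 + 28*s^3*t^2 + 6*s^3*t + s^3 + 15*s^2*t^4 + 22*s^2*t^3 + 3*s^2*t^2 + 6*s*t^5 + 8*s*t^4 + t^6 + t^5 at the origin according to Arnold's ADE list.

The Hessian of f at 0 is [[0, 0], [0, 0]] with rank 0, so corank 2. A Groebner basis of the Jacobian ideal J(f) in C{s,t} is {-s^2/8 + s*t^3 - s*t^2/4, s^2/2 + s*t^2 + t^4, s^3, s^2*t + s^2/4 + s*t^2/2}; counting standard monomials gives mu = 8. Corank 2; j^3 = s^3 is a perfect cube, so E-series; the 5-jet and mu = 8 give E_8.

E8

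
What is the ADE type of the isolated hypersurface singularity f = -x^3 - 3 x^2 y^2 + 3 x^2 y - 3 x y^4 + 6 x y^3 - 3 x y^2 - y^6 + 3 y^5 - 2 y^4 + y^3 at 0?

The Hessian of f at 0 is [[0, 0], [0, 0]] with rank 0, so corank 2. A Groebner basis of the Jacobian ideal J(f) in C{x,y} is {x^3 + 3*x^2/2 - 3*x*y + 3*y^2/2, x^2*y + x^2 - 2*x*y + y^2, x^2/2 + x*y^2 - x*y + y^2/2, y^3}; counting standard monomials gives mu = 6. Corank 2; j^3 = -(x - y)^3 is a perfect cube, so E-series; the 4-jet and mu = 6 give E_6.

E6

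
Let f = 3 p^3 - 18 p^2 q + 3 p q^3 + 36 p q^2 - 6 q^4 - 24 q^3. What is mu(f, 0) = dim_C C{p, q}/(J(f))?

7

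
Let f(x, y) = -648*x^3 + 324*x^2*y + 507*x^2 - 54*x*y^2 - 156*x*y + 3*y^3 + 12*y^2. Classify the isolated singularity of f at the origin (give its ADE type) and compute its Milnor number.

Type A2, Milnor number mu = 2.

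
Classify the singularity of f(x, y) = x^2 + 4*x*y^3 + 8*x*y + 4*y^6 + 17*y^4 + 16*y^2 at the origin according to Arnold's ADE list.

The Hessian of f at 0 is [[2, 8], [8, 32]] with rank 1, so corank 1. A Groebner basis of the Jacobian ideal J(f) in C{x,y} is {y^3, x + 4*y}; counting standard monomials gives mu = 3. Corank 1: A-series; mu = 3 gives A_3.

A3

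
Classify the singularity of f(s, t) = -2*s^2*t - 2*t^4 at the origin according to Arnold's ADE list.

The Hessian of f at 0 has rank 0. Corank 2; j^3 = -2*s^2*t has shape L^2 M (L != M), so D-series; mu = 5 gives D_5.

D5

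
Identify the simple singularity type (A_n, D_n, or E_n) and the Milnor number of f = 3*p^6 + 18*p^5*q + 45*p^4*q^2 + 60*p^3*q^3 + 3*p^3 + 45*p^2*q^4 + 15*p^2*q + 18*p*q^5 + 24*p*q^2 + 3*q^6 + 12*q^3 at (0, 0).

The Hessian of f at 0 is [[0, 0], [0, 0]] with rank 0, so corank 2. A Groebner basis of the Jacobian ideal J(f) in C{p,q} is {-p*q/6 + q^5 - q^2/3, p*q^2 + 2*q^3, p^2 + 3*p*q + 2*q^2}; counting standard monomials gives mu = 7. Corank 2; j^3 = 3*(p + q)*(p + 2*q)^2 has shape L^2 M (L != M), so D-series; mu = 7 gives D_7.

Type D7, Milnor number mu = 7.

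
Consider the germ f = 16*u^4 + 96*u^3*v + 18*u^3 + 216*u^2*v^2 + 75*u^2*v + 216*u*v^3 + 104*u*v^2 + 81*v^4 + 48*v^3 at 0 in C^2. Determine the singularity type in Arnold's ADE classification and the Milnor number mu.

The Hessian of f at 0 has rank 0. Corank 2; j^3 = (2*u + 3*v)*(3*u + 4*v)^2 has shape L^2 M (L != M), so D-series; mu = 5 gives D_5.

Type D_{5}, Milnor number mu = 5.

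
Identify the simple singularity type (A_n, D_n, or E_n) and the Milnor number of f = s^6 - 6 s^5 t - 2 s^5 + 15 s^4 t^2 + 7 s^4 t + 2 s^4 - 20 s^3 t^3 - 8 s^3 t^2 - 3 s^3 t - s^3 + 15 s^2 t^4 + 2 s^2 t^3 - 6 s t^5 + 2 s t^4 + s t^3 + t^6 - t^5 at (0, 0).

The Hessian of f at 0 is [[0, 0], [0, 0]] with rank 0, so corank 2. A Groebner basis of the Jacobian ideal J(f) in C{s,t} is {3*s^2 + t^4 - t^3, s^3, s^2*t + s^2 - t^3/3, 5*s^2 + s*t^2 - 5*t^3/3}; counting standard monomials gives mu = 7. Corank 2; j^3 = -s^3 is a perfect cube, so E-series; the 4-jet and mu = 7 give E_7.

Type E_7, Milnor number mu = 7.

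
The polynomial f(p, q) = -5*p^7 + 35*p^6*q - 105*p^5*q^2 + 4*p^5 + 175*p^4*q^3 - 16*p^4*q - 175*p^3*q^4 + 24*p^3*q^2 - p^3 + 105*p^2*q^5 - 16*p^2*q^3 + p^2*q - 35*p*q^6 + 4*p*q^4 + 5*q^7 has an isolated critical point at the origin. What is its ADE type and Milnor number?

Type D_{8}, Milnor number mu = 8.

The Hessian of f at 0 has rank 0. Corank 2; j^3 = -p^2*(p - q) has shape L^2 M (L != M), so D-series; mu = 8 gives D_8.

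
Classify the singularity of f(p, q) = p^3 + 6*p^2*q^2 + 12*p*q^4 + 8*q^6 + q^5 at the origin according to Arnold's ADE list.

The Hessian of f at 0 is [[0, 0], [0, 0]] with rank 0, so corank 2. A Groebner basis of the Jacobian ideal J(f) in C{p,q} is {q^4, p^3, p^2/4 + p*q^2}; counting standard monomials gives mu = 8. Corank 2; j^3 = p^3 is a perfect cube, so E-series; the 5-jet and mu = 8 give E_8.

E8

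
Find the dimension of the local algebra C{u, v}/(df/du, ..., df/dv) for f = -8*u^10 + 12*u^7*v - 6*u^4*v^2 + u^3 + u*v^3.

7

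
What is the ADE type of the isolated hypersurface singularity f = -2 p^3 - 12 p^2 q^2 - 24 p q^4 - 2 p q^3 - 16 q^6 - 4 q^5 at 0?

E_{7}

The Hessian of f at 0 is [[0, 0], [0, 0]] with rank 0, so corank 2. A Groebner basis of the Jacobian ideal J(f) in C{p,q} is {-p^2/4 + q^4 - q^3/12, p^3, p^2*q + p^2/12 + q^3/36, p^2/2 + p*q^2 + q^3/6}; counting standard monomials gives mu = 7. Corank 2; j^3 = -2*p^3 is a perfect cube, so E-series; the 4-jet and mu = 7 give E_7.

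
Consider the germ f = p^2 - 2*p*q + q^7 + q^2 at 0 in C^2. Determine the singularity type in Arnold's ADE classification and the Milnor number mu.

The Hessian of f at 0 has rank 1. Corank 1: A-series; mu = 6 gives A_6.

Type A6, Milnor number mu = 6.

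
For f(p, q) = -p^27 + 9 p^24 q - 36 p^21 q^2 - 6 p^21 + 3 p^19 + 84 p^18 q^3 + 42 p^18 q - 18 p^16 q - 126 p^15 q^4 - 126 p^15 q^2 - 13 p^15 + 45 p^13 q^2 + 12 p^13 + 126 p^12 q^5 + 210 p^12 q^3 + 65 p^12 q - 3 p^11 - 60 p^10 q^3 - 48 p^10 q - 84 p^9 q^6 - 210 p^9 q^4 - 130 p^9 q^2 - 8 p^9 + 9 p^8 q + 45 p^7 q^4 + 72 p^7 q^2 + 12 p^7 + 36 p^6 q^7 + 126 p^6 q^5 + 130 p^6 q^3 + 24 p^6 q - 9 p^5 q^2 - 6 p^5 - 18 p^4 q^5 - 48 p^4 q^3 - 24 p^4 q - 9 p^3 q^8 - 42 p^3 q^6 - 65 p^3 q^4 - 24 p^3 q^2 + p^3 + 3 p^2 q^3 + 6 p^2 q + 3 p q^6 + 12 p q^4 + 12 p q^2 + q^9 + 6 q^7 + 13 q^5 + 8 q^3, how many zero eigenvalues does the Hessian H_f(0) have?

The Hessian at 0 is [[0, 0], [0, 0]] of rank 0; hence corank 2.

2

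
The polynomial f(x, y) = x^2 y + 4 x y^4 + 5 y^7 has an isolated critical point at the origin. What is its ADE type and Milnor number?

The Hessian of f at 0 has rank 0. Corank 2; j^3 = x^2*y has shape L^2 M (L != M), so D-series; mu = 8 gives D_8.

Type D_{8}, Milnor number mu = 8.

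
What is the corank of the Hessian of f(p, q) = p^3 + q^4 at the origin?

2

The Hessian at 0 is [[0, 0], [0, 0]] of rank 0; hence corank 2.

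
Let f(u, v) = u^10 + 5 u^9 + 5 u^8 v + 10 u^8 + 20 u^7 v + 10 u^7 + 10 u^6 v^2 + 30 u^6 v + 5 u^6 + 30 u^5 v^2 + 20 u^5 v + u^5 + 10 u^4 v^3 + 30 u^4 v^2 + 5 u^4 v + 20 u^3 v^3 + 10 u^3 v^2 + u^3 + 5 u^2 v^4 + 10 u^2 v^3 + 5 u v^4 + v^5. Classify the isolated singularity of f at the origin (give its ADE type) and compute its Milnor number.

Type E_{8}, Milnor number mu = 8.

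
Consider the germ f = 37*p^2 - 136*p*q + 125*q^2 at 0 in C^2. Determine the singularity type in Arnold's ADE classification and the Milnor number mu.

The Hessian of f at 0 is [[74, -136], [-136, 250]] with rank 2, so corank 0. A Groebner basis of the Jacobian ideal J(f) in C{p,q} is {p, q}; counting standard monomials gives mu = 1. Corank 0: nondegenerate Morse point, so A_1.

Type A1, Milnor number mu = 1.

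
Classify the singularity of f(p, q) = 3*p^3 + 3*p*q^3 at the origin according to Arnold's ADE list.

The Hessian of f at 0 is [[0, 0], [0, 0]] with rank 0, so corank 2. A Groebner basis of the Jacobian ideal J(f) in C{p,q} is {p^3, p*q^2, 3*p^2 + q^3}; counting standard monomials gives mu = 7. Corank 2; j^3 = 3*p^3 is a perfect cube, so E-series; the 4-jet and mu = 7 give E_7.

E_7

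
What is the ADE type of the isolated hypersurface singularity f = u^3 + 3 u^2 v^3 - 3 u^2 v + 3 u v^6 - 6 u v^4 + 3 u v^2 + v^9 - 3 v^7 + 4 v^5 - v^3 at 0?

E8

The Hessian of f at 0 is [[0, 0], [0, 0]] with rank 0, so corank 2. A Groebner basis of the Jacobian ideal J(f) in C{u,v} is {u^2/2 + u*v^3 - u*v + v^2/2, v^4, u^3 - 3*u*v^2 + 2*v^3, u^2*v - 2*u*v^2 + v^3}; counting standard monomials gives mu = 8. Corank 2; j^3 = (u - v)^3 is a perfect cube, so E-series; the 5-jet and mu = 8 give E_8.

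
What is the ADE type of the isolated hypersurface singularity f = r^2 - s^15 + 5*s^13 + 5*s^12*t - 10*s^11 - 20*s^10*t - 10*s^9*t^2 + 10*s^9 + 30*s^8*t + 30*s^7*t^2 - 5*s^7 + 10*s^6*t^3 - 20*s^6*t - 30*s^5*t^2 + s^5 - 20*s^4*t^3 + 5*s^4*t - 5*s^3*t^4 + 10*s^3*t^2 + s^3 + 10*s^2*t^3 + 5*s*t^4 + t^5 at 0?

E8

The Hessian of f at 0 has rank 1. Corank 2; j^3 = s^3 is a perfect cube, so E-series; the 5-jet and mu = 8 give E_8.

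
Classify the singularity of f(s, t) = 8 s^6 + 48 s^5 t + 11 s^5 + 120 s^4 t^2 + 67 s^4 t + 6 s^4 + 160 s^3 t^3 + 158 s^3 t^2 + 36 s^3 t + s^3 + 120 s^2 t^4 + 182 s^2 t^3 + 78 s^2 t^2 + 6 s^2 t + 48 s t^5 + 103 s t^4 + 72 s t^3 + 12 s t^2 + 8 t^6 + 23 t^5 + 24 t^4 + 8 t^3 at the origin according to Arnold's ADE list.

The Hessian of f at 0 has rank 0. Corank 2; j^3 = (s + 2*t)^3 is a perfect cube, so E-series; the 5-jet and mu = 8 give E_8.

E_{8}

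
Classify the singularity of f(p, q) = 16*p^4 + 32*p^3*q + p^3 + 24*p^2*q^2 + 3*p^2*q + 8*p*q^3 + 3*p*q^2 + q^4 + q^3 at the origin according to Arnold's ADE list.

E_6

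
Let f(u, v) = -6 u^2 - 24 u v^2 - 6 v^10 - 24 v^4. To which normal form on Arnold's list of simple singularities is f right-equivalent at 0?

A9

The Hessian of f at 0 has rank 1. Corank 1: A-series; mu = 9 gives A_9.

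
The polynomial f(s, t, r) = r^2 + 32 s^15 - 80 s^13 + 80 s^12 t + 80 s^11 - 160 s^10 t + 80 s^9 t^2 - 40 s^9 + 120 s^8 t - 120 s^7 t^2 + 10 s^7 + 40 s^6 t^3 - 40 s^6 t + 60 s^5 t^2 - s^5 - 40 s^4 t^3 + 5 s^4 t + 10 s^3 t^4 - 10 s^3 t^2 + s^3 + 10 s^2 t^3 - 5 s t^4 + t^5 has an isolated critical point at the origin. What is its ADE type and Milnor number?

The Hessian of f at 0 has rank 1. Corank 2; j^3 = s^3 is a perfect cube, so E-series; the 5-jet and mu = 8 give E_8.

Type E_{8}, Milnor number mu = 8.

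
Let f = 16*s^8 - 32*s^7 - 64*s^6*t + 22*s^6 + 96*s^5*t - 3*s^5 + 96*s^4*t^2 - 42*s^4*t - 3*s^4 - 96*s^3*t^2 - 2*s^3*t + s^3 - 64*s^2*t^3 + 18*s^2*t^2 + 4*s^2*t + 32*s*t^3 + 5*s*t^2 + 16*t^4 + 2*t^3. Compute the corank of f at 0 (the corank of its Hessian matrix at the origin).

2

Hessian at 0 has rank 0.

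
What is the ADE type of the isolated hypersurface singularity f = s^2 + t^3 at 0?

The Hessian of f at 0 has rank 1. Corank 1: A-series; mu = 2 gives A_2.

A_{2}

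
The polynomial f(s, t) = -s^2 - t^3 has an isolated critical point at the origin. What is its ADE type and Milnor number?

Type A_{2}, Milnor number mu = 2.

The Hessian of f at 0 has rank 1. Corank 1: A-series; mu = 2 gives A_2.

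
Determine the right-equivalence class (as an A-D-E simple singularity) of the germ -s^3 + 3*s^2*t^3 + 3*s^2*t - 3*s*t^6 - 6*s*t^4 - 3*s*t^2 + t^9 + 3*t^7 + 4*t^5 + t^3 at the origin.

E_8

The Hessian of f at 0 has rank 0. Corank 2; j^3 = -(s - t)^3 is a perfect cube, so E-series; the 5-jet and mu = 8 give E_8.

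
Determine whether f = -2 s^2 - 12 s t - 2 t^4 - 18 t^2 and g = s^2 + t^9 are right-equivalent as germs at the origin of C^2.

The Hessian of f at 0 is [[-4, -12], [-12, -36]] with rank 1, so corank 1. A Groebner basis of the Jacobian ideal J(f) in C{s,t} is {t^3, s + 3*t}; counting standard monomials gives mu = 3. Corank 1: A-series; mu = 3 gives A_3. The Hessian of g at 0 is [[2, 0], [0, 0]] with rank 1, so corank 1. A Groebner basis of the Jacobian ideal J(g) in C{s,t} is {t^8, s}; counting standard monomials gives mu = 8. Corank 1: A-series; mu = 8 gives A_8. f is A_3 but g is A_8, hence not right-equivalent.

No.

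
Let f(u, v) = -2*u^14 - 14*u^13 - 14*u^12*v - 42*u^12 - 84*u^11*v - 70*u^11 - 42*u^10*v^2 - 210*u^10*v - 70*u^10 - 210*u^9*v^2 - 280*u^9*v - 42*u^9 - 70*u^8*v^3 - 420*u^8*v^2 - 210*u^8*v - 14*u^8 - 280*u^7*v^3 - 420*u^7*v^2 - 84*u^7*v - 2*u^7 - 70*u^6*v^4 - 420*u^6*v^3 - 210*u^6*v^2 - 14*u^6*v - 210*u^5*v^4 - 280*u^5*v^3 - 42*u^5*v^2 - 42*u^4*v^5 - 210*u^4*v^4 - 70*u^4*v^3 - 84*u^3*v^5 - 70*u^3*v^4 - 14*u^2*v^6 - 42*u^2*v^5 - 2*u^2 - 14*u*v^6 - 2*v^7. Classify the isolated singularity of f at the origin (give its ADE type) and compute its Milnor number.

Type A_6, Milnor number mu = 6.

The Hessian of f at 0 has rank 1. Corank 1: A-series; mu = 6 gives A_6.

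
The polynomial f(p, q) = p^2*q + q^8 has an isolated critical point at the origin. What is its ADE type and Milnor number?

The Hessian of f at 0 is [[0, 0], [0, 0]] with rank 0, so corank 2. A Groebner basis of the Jacobian ideal J(f) in C{p,q} is {p^2/8 + q^7, p^3, p*q}; counting standard monomials gives mu = 9. Corank 2; j^3 = p^2*q has shape L^2 M (L != M), so D-series; mu = 9 gives D_9.

Type D9, Milnor number mu = 9.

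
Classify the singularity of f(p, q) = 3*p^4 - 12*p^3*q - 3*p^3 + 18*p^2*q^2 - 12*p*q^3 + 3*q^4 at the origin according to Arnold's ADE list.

E6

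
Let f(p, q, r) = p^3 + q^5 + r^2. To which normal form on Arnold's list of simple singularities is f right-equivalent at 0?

E_{8}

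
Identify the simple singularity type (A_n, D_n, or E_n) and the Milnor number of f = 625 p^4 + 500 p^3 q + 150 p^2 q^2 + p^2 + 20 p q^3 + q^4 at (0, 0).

Type A_{3}, Milnor number mu = 3.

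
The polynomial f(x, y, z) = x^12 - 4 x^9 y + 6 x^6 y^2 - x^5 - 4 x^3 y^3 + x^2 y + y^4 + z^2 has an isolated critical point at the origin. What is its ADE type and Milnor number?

Type D_{5}, Milnor number mu = 5.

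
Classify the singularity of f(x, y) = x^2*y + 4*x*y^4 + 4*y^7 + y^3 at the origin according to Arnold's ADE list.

D_4

The Hessian of f at 0 has rank 0. Corank 2; j^3 = y*(x^2 + y^2) splits into three distinct lines over C (the quadratic factor has nonzero discriminant), so D_4.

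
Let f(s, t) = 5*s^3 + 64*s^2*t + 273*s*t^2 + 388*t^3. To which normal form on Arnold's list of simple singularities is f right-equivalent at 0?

D4

The Hessian of f at 0 is [[0, 0], [0, 0]] with rank 0, so corank 2. A Groebner basis of the Jacobian ideal J(f) in C{s,t} is {t^3, s^2 - 33*t^2, s*t + 6*t^2}; counting standard monomials gives mu = 4. Corank 2; j^3 = (s + 4*t)*(5*s^2 + 44*s*t + 97*t^2) splits into three distinct lines over C (the quadratic factor has nonzero discriminant), so D_4.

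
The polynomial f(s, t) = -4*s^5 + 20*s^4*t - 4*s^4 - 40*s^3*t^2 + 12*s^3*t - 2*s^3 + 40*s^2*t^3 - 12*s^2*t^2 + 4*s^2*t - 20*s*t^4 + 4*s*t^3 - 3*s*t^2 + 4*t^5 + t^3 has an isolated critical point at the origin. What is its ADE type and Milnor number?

Type D_{4}, Milnor number mu = 4.

The Hessian of f at 0 has rank 0. Corank 2; j^3 = -(s - t)*(2*s^2 - 2*s*t + t^2) splits into three distinct lines over C (the quadratic factor has nonzero discriminant), so D_4.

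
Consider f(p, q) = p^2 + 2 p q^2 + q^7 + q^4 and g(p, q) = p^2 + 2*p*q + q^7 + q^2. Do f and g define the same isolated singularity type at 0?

The Hessian of f at 0 is [[2, 0], [0, 0]] with rank 1, so corank 1. A Groebner basis of the Jacobian ideal J(f) in C{p,q} is {p^3, p + q^2}; counting standard monomials gives mu = 6. Corank 1: A-series; mu = 6 gives A_6. The Hessian of g at 0 is [[2, 2], [2, 2]] with rank 1, so corank 1. A Groebner basis of the Jacobian ideal J(g) in C{p,q} is {q^6, p + q}; counting standard monomials gives mu = 6. Corank 1: A-series; mu = 6 gives A_6. Both have type A_6, hence right-equivalent.

Yes.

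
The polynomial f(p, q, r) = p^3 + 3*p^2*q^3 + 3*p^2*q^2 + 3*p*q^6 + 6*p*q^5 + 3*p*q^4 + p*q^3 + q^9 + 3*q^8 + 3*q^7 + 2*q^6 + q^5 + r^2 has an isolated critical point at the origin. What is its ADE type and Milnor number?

Type E7, Milnor number mu = 7.

The Hessian of f at 0 is [[0, 0, 0], [0, 0, 0], [0, 0, 2]] with rank 1, so corank 2. A Groebner basis of the Jacobian ideal J(f) in C{p,q,r} is {-p^2 + q^4 - q^3/3, p^3, p^2*q + p^2/3 + q^3/9, p^2 + p*q^2 + q^3/3, r}; counting standard monomials gives mu = 7. Corank 2; j^3 = p^3 is a perfect cube, so E-series; the 4-jet and mu = 7 give E_7.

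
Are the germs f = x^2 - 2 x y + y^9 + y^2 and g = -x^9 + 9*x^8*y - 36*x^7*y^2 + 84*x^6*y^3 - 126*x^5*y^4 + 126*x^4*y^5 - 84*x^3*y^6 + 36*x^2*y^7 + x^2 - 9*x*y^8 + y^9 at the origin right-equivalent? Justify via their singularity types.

Yes.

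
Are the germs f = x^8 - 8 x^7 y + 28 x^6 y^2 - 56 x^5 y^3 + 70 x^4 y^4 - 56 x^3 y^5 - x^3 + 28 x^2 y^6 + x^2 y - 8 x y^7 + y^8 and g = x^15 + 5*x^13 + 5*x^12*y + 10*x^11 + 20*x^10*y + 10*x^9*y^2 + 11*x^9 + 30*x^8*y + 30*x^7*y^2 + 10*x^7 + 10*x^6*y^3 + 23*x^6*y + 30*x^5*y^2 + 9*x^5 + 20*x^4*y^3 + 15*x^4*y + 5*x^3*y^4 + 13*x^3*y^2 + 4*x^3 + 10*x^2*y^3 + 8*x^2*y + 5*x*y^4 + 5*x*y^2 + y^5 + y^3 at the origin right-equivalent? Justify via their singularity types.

No.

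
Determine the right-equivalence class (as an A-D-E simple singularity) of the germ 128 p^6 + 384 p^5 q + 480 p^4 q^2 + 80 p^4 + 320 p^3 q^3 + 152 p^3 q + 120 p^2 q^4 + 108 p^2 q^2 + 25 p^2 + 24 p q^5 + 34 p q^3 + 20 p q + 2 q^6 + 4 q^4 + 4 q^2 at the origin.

The Hessian of f at 0 has rank 1. Corank 1: A-series; mu = 5 gives A_5.

A_{5}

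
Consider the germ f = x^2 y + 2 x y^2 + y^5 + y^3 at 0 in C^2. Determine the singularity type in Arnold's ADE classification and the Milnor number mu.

Type D_{6}, Milnor number mu = 6.

The Hessian of f at 0 is [[0, 0], [0, 0]] with rank 0, so corank 2. A Groebner basis of the Jacobian ideal J(f) in C{x,y} is {x^2/5 + y^4 - y^2/5, x^3 + y^3, x*y + y^2}; counting standard monomials gives mu = 6. Corank 2; j^3 = y*(x + y)^2 has shape L^2 M (L != M), so D-series; mu = 6 gives D_6.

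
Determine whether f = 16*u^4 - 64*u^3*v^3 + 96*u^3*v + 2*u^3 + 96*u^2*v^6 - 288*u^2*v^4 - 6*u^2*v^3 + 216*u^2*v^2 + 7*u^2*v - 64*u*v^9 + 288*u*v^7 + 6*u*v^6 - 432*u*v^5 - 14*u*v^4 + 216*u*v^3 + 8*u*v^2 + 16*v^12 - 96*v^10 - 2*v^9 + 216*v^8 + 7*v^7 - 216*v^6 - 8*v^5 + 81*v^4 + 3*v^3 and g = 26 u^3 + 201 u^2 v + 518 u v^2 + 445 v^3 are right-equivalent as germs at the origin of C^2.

The Hessian of f at 0 has rank 0. Corank 2; j^3 = (u + v)^2*(2*u + 3*v) has shape L^2 M (L != M), so D-series; mu = 5 gives D_5. The Hessian of g at 0 has rank 0. Corank 2; j^3 = (2*u + 5*v)*(13*u^2 + 68*u*v + 89*v^2) splits into three distinct lines over C (the quadratic factor has nonzero discriminant), so D_4. f is D_5 but g is D_4, hence not right-equivalent.

No.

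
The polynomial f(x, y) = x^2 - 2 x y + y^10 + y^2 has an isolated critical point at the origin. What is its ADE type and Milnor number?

Type A_9, Milnor number mu = 9.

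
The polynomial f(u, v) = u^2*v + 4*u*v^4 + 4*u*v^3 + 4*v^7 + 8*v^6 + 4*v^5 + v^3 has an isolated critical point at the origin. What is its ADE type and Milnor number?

Type D4, Milnor number mu = 4.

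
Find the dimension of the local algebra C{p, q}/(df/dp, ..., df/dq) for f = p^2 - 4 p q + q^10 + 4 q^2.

9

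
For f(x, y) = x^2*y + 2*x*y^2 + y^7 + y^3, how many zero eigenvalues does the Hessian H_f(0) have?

2

Hessian at 0 has rank 0.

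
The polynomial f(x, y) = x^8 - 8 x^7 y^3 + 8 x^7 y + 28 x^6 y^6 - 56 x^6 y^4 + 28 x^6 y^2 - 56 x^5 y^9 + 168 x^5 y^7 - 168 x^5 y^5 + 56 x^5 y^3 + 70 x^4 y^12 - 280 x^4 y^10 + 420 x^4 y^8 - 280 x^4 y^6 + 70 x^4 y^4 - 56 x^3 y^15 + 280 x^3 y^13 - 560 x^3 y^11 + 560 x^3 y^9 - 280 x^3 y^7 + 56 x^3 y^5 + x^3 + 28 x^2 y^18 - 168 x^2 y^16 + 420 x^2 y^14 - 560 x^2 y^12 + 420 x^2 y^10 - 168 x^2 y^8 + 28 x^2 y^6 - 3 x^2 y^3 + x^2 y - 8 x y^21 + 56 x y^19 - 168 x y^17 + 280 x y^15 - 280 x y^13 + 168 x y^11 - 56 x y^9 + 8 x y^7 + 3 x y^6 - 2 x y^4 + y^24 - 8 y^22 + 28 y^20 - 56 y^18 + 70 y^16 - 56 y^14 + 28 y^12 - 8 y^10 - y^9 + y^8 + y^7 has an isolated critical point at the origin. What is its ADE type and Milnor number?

The Hessian of f at 0 is [[0, 0], [0, 0]] with rank 0, so corank 2. A Groebner basis of the Jacobian ideal J(f) in C{x,y} is {x^2*y^2, -8*x^2*y - x^2 + x*y^3, 8*x^2*y - x*y + y^4, x^3}; counting standard monomials gives mu = 9. Corank 2; j^3 = x^2*(x + y) has shape L^2 M (L != M), so D-series; mu = 9 gives D_9.

Type D9, Milnor number mu = 9.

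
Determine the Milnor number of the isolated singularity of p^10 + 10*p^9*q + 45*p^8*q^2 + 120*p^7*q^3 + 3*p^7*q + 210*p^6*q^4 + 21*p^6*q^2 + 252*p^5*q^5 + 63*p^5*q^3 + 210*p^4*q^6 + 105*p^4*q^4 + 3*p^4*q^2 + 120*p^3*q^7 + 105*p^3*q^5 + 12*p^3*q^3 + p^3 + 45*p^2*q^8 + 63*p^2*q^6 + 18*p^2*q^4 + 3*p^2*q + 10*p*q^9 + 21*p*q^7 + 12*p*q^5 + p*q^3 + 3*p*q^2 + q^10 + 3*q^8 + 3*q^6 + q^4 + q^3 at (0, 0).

The Hessian of f at 0 is [[0, 0], [0, 0]] with rank 0, so corank 2. A Groebner basis of the Jacobian ideal J(f) in C{p,q} is {p^3 + 3*p^2*q + 6*p^2 + 12*p*q + 6*q^2, -3*p^2 + p*q^2 - 6*p*q - 3*q^2, 3*p^2 + 6*p*q + q^3 + 3*q^2}; counting standard monomials gives mu = 7. Corank 2; j^3 = (p + q)^3 is a perfect cube, so E-series; the 4-jet and mu = 7 give E_7.

7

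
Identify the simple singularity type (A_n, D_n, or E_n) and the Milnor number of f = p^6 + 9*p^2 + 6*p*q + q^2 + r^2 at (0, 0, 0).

Type A5, Milnor number mu = 5.

The Hessian of f at 0 has rank 2. Corank 1: A-series; mu = 5 gives A_5.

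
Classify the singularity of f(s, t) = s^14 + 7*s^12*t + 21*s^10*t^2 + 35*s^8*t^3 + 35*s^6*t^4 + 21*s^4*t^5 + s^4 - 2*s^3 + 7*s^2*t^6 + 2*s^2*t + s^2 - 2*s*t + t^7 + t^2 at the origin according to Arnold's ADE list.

The Hessian of f at 0 has rank 1. Corank 1: A-series; mu = 6 gives A_6.

A6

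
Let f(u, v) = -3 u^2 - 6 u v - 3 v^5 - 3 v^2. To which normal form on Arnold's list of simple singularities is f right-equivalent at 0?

A_{4}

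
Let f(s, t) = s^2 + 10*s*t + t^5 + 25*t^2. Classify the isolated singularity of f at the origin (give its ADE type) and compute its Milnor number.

The Hessian of f at 0 is [[2, 10], [10, 50]] with rank 1, so corank 1. A Groebner basis of the Jacobian ideal J(f) in C{s,t} is {t^4, s + 5*t}; counting standard monomials gives mu = 4. Corank 1: A-series; mu = 4 gives A_4.

Type A_{4}, Milnor number mu = 4.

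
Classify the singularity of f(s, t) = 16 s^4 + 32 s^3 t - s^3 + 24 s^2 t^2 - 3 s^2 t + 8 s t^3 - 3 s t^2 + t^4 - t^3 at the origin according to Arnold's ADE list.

The Hessian of f at 0 has rank 0. Corank 2; j^3 = -(s + t)^3 is a perfect cube, so E-series; the 4-jet and mu = 6 give E_6.

E_6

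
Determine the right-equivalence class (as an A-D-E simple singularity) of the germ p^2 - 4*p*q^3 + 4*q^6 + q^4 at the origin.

A_{3}

The Hessian of f at 0 is [[2, 0], [0, 0]] with rank 1, so corank 1. A Groebner basis of the Jacobian ideal J(f) in C{p,q} is {q^3, p}; counting standard monomials gives mu = 3. Corank 1: A-series; mu = 3 gives A_3.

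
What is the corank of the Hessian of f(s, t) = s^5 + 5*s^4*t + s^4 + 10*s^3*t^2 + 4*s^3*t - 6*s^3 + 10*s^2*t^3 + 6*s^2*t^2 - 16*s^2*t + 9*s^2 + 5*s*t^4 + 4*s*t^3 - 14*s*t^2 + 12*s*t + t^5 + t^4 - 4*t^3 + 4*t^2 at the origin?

Hessian at 0 has rank 1.

1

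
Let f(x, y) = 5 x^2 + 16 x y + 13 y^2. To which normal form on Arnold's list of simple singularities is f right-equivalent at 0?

The Hessian of f at 0 has rank 2. Corank 0: nondegenerate Morse point, so A_1.

A_{1}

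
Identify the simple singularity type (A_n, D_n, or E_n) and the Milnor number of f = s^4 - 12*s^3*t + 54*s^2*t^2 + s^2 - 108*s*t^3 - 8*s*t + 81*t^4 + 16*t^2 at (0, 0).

Type A_3, Milnor number mu = 3.

The Hessian of f at 0 has rank 1. Corank 1: A-series; mu = 3 gives A_3.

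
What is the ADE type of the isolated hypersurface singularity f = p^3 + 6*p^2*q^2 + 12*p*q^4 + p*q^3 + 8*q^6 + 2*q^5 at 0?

The Hessian of f at 0 has rank 0. Corank 2; j^3 = p^3 is a perfect cube, so E-series; the 4-jet and mu = 7 give E_7.

E_{7}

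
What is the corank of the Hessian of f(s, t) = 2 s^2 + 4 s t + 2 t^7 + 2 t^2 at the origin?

1

Hessian at 0 has rank 1.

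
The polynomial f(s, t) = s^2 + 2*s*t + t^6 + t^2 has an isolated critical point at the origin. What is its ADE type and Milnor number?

Type A_{5}, Milnor number mu = 5.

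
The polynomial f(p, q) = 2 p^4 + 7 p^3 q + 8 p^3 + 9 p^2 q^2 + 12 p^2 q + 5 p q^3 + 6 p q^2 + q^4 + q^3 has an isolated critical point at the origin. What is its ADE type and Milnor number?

Type E_{7}, Milnor number mu = 7.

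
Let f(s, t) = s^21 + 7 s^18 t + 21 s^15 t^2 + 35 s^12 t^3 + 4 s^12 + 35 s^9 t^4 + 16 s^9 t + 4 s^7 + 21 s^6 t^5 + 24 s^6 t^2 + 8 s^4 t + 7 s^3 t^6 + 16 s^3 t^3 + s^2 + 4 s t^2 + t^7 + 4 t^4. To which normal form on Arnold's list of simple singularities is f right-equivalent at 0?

A6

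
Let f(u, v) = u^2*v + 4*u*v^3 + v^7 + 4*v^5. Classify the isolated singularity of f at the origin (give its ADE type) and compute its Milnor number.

The Hessian of f at 0 has rank 0. Corank 2; j^3 = u^2*v has shape L^2 M (L != M), so D-series; mu = 8 gives D_8.

Type D_8, Milnor number mu = 8.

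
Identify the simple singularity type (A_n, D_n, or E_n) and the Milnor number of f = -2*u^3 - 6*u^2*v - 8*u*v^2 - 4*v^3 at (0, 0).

Type D_4, Milnor number mu = 4.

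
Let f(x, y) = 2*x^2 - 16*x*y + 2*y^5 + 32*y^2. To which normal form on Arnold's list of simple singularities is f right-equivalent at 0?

A_{4}

The Hessian of f at 0 has rank 1. Corank 1: A-series; mu = 4 gives A_4.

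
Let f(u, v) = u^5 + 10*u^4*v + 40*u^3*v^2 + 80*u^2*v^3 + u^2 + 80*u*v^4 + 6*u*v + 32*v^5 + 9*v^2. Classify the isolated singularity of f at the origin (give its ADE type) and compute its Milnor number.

The Hessian of f at 0 has rank 1. Corank 1: A-series; mu = 4 gives A_4.

Type A_{4}, Milnor number mu = 4.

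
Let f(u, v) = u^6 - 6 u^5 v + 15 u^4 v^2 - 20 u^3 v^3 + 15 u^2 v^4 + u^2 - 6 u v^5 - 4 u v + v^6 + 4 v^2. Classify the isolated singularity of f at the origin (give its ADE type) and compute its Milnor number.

Type A_{5}, Milnor number mu = 5.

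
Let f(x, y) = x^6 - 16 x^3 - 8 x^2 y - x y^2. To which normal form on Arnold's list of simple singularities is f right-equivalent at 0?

The Hessian of f at 0 has rank 0. Corank 2; j^3 = -x*(4*x + y)^2 has shape L^2 M (L != M), so D-series; mu = 7 gives D_7.

D_7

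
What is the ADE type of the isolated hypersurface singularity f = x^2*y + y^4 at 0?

D5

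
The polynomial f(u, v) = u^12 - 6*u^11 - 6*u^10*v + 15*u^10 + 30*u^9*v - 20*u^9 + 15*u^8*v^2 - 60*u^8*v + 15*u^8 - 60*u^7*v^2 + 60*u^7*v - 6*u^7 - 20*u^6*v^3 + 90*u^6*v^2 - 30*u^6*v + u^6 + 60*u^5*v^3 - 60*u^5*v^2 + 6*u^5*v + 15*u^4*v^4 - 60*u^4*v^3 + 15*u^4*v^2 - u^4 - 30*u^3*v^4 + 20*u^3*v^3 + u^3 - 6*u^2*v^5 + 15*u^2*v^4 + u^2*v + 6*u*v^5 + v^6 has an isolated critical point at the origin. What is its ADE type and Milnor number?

Type D7, Milnor number mu = 7.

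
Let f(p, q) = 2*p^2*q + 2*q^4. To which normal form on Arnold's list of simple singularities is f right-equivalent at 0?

The Hessian of f at 0 has rank 0. Corank 2; j^3 = 2*p^2*q has shape L^2 M (L != M), so D-series; mu = 5 gives D_5.

D5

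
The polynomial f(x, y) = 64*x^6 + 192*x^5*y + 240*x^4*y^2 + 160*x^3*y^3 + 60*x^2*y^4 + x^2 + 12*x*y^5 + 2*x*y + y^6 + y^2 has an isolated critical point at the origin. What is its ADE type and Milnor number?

Type A_5, Milnor number mu = 5.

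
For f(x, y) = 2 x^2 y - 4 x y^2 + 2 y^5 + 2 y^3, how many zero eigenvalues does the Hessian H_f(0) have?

2

The Hessian at 0 is [[0, 0], [0, 0]] of rank 0; hence corank 2.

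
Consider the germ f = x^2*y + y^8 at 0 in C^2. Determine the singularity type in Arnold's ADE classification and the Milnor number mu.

The Hessian of f at 0 has rank 0. Corank 2; j^3 = x^2*y has shape L^2 M (L != M), so D-series; mu = 9 gives D_9.

Type D_{9}, Milnor number mu = 9.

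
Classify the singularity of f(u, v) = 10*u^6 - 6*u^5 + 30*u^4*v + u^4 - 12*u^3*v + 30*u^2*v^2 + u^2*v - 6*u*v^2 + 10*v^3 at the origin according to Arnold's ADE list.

D4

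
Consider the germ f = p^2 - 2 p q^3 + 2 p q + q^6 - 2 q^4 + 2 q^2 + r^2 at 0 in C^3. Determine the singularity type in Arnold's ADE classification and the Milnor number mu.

The Hessian of f at 0 is [[2, 2, 0], [2, 4, 0], [0, 0, 2]] with rank 3, so corank 0. A Groebner basis of the Jacobian ideal J(f) in C{p,q,r} is {p, q, r}; counting standard monomials gives mu = 1. Corank 0: nondegenerate Morse point, so A_1.

Type A1, Milnor number mu = 1.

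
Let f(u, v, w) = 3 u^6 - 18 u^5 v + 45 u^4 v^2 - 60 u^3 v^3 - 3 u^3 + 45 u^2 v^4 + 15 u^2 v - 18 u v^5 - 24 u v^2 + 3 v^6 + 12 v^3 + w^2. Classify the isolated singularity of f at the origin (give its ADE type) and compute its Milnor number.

Type D7, Milnor number mu = 7.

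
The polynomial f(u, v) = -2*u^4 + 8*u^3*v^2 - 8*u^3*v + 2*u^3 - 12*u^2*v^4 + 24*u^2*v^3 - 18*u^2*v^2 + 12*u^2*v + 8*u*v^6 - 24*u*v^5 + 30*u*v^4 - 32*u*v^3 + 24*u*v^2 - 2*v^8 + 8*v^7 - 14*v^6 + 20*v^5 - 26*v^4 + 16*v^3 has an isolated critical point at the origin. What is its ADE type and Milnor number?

The Hessian of f at 0 has rank 0. Corank 2; j^3 = 2*(u + 2*v)^3 is a perfect cube, so E-series; the 4-jet and mu = 6 give E_6.

Type E6, Milnor number mu = 6.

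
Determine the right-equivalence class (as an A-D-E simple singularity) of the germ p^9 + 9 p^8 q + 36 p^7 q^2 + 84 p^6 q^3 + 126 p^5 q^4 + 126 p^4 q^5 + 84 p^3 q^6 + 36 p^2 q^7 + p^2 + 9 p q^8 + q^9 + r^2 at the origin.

The Hessian of f at 0 has rank 2. Corank 1: A-series; mu = 8 gives A_8.

A8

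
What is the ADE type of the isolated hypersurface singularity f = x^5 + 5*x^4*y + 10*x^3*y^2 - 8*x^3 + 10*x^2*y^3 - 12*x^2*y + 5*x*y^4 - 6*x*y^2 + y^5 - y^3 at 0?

E8

The Hessian of f at 0 has rank 0. Corank 2; j^3 = -(2*x + y)^3 is a perfect cube, so E-series; the 5-jet and mu = 8 give E_8.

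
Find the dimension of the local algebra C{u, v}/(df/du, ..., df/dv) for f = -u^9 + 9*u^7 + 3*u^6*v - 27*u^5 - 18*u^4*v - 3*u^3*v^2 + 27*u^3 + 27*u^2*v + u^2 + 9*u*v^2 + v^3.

The Hessian of f at 0 has rank 1. Corank 1: A-series; mu = 2 gives A_2.

2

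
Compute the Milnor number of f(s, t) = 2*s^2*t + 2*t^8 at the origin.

9

The Hessian of f at 0 is [[0, 0], [0, 0]] with rank 0, so corank 2. A Groebner basis of the Jacobian ideal J(f) in C{s,t} is {s^2/8 + t^7, s^3, s*t}; counting standard monomials gives mu = 9. Corank 2; j^3 = 2*s^2*t has shape L^2 M (L != M), so D-series; mu = 9 gives D_9.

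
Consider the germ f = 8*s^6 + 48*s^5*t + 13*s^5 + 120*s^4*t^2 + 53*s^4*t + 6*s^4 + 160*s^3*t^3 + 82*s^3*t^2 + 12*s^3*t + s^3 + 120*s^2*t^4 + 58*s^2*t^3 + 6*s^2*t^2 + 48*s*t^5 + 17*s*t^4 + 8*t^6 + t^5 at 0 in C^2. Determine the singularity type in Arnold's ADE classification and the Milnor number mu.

The Hessian of f at 0 has rank 0. Corank 2; j^3 = s^3 is a perfect cube, so E-series; the 5-jet and mu = 8 give E_8.

Type E_{8}, Milnor number mu = 8.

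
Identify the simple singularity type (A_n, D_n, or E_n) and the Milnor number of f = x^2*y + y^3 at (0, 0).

The Hessian of f at 0 is [[0, 0], [0, 0]] with rank 0, so corank 2. A Groebner basis of the Jacobian ideal J(f) in C{x,y} is {y^3, x^2 + 3*y^2, x*y}; counting standard monomials gives mu = 4. Corank 2; j^3 = y*(x^2 + y^2) splits into three distinct lines over C (the quadratic factor has nonzero discriminant), so D_4.

Type D_{4}, Milnor number mu = 4.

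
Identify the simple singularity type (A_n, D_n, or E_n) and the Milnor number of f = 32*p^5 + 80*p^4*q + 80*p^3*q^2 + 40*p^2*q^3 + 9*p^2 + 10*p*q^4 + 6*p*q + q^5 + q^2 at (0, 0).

The Hessian of f at 0 has rank 1. Corank 1: A-series; mu = 4 gives A_4.

Type A4, Milnor number mu = 4.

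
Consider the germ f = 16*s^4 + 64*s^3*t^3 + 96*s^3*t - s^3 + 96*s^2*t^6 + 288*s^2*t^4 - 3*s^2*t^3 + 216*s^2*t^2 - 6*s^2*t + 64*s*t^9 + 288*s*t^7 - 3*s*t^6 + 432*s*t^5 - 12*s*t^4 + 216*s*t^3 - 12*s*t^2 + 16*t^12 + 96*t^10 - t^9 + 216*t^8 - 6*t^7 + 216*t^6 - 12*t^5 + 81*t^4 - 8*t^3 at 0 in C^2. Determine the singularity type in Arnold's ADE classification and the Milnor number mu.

Type E_{6}, Milnor number mu = 6.

The Hessian of f at 0 has rank 0. Corank 2; j^3 = -(s + 2*t)^3 is a perfect cube, so E-series; the 4-jet and mu = 6 give E_6.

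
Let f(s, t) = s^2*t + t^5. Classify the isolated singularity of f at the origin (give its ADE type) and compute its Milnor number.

Type D_6, Milnor number mu = 6.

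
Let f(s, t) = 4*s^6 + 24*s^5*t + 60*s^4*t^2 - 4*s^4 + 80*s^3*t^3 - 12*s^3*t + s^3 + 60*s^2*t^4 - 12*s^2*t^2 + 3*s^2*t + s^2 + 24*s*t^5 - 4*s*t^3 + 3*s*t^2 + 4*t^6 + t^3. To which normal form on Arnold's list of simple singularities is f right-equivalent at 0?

A2

The Hessian of f at 0 is [[2, 0], [0, 0]] with rank 1, so corank 1. A Groebner basis of the Jacobian ideal J(f) in C{s,t} is {t^2, s}; counting standard monomials gives mu = 2. Corank 1: A-series; mu = 2 gives A_2.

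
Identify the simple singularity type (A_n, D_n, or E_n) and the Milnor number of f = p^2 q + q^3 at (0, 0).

Type D_{4}, Milnor number mu = 4.

The Hessian of f at 0 has rank 0. Corank 2; j^3 = q*(p^2 + q^2) splits into three distinct lines over C (the quadratic factor has nonzero discriminant), so D_4.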